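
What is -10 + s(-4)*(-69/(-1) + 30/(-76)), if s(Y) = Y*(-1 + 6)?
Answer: -26260/19 ≈ -1382.1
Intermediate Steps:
s(Y) = 5*Y (s(Y) = Y*5 = 5*Y)
-10 + s(-4)*(-69/(-1) + 30/(-76)) = -10 + (5*(-4))*(-69/(-1) + 30/(-76)) = -10 - 20*(-69*(-1) + 30*(-1/76)) = -10 - 20*(69 - 15/38) = -10 - 20*2607/38 = -10 - 26070/19 = -26260/19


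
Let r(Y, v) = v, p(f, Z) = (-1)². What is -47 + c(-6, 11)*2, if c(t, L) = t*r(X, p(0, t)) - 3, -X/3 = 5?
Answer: -65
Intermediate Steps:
p(f, Z) = 1
X = -15 (X = -3*5 = -15)
c(t, L) = -3 + t (c(t, L) = t*1 - 3 = t - 3 = -3 + t)
-47 + c(-6, 11)*2 = -47 + (-3 - 6)*2 = -47 - 9*2 = -47 - 18 = -65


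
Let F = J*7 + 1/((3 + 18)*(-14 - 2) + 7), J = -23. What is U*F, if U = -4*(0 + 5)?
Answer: 1059400/329 ≈ 3220.1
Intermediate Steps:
U = -20 (U = -4*5 = -20)
F = -52970/329 (F = -23*7 + 1/((3 + 18)*(-14 - 2) + 7) = -161 + 1/(21*(-16) + 7) = -161 + 1/(-336 + 7) = -161 + 1/(-329) = -161 - 1/329 = -52970/329 ≈ -161.00)
U*F = -20*(-52970/329) = 1059400/329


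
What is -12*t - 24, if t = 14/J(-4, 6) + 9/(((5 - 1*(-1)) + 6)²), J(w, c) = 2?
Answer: -435/4 ≈ -108.75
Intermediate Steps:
t = 113/16 (t = 14/2 + 9/(((5 - 1*(-1)) + 6)²) = 14*(½) + 9/(((5 + 1) + 6)²) = 7 + 9/((6 + 6)²) = 7 + 9/(12²) = 7 + 9/144 = 7 + 9*(1/144) = 7 + 1/16 = 113/16 ≈ 7.0625)
-12*t - 24 = -12*113/16 - 24 = -339/4 - 24 = -435/4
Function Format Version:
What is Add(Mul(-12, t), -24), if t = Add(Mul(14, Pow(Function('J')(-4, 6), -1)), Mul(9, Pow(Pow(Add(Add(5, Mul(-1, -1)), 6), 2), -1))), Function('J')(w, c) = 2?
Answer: Rational(-435, 4) ≈ -108.75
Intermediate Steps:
t = Rational(113, 16) (t = Add(Mul(14, Pow(2, -1)), Mul(9, Pow(Pow(Add(Add(5, Mul(-1, -1)), 6), 2), -1))) = Add(Mul(14, Rational(1, 2)), Mul(9, Pow(Pow(Add(Add(5, 1), 6), 2), -1))) = Add(7, Mul(9, Pow(Pow(Add(6, 6), 2), -1))) = Add(7, Mul(9, Pow(Pow(12, 2), -1))) = Add(7, Mul(9, Pow(144, -1))) = Add(7, Mul(9, Rational(1, 144))) = Add(7, Rational(1, 16)) = Rational(113, 16) ≈ 7.0625)
Add(Mul(-12, t), -24) = Add(Mul(-12, Rational(113, 16)), -24) = Add(Rational(-339, 4), -24) = Rational(-435, 4)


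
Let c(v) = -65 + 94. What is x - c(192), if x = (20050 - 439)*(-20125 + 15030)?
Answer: -99918074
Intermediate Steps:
c(v) = 29
x = -99918045 (x = 19611*(-5095) = -99918045)
x - c(192) = -99918045 - 1*29 = -99918045 - 29 = -99918074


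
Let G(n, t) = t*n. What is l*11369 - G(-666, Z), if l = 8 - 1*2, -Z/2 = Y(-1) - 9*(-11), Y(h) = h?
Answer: -62322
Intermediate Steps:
Z = -196 (Z = -2*(-1 - 9*(-11)) = -2*(-1 + 99) = -2*98 = -196)
l = 6 (l = 8 - 2 = 6)
G(n, t) = n*t
l*11369 - G(-666, Z) = 6*11369 - (-666)*(-196) = 68214 - 1*130536 = 68214 - 130536 = -62322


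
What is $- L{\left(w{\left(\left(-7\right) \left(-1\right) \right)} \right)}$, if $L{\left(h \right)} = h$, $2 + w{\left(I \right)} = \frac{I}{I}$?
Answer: $1$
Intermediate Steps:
$w{\left(I \right)} = -1$ ($w{\left(I \right)} = -2 + \frac{I}{I} = -2 + 1 = -1$)
$- L{\left(w{\left(\left(-7\right) \left(-1\right) \right)} \right)} = \left(-1\right) \left(-1\right) = 1$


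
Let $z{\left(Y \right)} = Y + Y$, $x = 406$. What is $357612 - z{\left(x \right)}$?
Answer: $356800$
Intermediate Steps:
$z{\left(Y \right)} = 2 Y$
$357612 - z{\left(x \right)} = 357612 - 2 \cdot 406 = 357612 - 812 = 356800$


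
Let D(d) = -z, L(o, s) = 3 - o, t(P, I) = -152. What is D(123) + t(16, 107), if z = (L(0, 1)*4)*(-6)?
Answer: -80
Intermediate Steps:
z = -72 (z = ((3 - 1*0)*4)*(-6) = ((3 + 0)*4)*(-6) = (3*4)*(-6) = 12*(-6) = -72)
D(d) = 72 (D(d) = -1*(-72) = 72)
D(123) + t(16, 107) = 72 - 152 = -80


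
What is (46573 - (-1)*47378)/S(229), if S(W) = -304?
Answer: -93951/304 ≈ -309.05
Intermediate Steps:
(46573 - (-1)*47378)/S(229) = (46573 - (-1)*47378)/(-304) = (46573 - 1*(-47378))*(-1/304) = (46573 + 47378)*(-1/304) = 93951*(-1/304) = -93951/304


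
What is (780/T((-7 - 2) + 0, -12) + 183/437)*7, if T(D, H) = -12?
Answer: -197554/437 ≈ -452.07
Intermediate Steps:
(780/T((-7 - 2) + 0, -12) + 183/437)*7 = (780/(-12) + 183/437)*7 = (780*(-1/12) + 183*(1/437))*7 = (-65 + 183/437)*7 = -28222/437*7 = -197554/437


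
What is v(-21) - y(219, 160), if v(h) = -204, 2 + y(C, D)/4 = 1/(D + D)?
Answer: -15681/80 ≈ -196.01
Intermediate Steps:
y(C, D) = -8 + 2/D (y(C, D) = -8 + 4/(D + D) = -8 + 4/((2*D)) = -8 + 4*(1/(2*D)) = -8 + 2/D)
v(-21) - y(219, 160) = -204 - (-8 + 2/160) = -204 - (-8 + 2*(1/160)) = -204 - (-8 + 1/80) = -204 - 1*(-639/80) = -204 + 639/80 = -15681/80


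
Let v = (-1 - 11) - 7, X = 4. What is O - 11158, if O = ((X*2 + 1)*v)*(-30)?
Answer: -6028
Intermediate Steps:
v = -19 (v = -12 - 7 = -19)
O = 5130 (O = ((4*2 + 1)*(-19))*(-30) = ((8 + 1)*(-19))*(-30) = (9*(-19))*(-30) = -171*(-30) = 5130)
O - 11158 = 5130 - 11158 = -6028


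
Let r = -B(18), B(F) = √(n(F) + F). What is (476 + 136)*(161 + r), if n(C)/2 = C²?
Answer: 98532 - 1836*√74 ≈ 82738.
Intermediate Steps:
n(C) = 2*C²
B(F) = √(F + 2*F²) (B(F) = √(2*F² + F) = √(F + 2*F²))
r = -3*√74 (r = -√(18*(1 + 2*18)) = -√(18*(1 + 36)) = -√(18*37) = -√666 = -3*√74 ≈ -25.807)
(476 + 136)*(161 + r) = (476 + 136)*(161 - 3*√74) = 612*(161 - 3*√74) = 98532 - 1836*√74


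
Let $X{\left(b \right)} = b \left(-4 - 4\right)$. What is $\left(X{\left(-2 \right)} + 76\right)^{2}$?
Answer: $8464$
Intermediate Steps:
$X{\left(b \right)} = - 8 b$ ($X{\left(b \right)} = b \left(-8\right) = - 8 b$)
$\left(X{\left(-2 \right)} + 76\right)^{2} = \left(\left(-8\right) \left(-2\right) + 76\right)^{2} = \left(16 + 76\right)^{2} = 92^{2} = 8464$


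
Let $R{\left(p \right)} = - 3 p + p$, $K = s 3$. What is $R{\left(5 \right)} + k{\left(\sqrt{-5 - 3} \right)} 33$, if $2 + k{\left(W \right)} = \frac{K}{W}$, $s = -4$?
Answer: $-76 + 99 i \sqrt{2} \approx -76.0 + 140.01 i$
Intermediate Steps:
$K = -12$ ($K = \left(-4\right) 3 = -12$)
$k{\left(W \right)} = -2 - \frac{12}{W}$
$R{\left(p \right)} = - 2 p$
$R{\left(5 \right)} + k{\left(\sqrt{-5 - 3} \right)} 33 = \left(-2\right) 5 + \left(-2 - \frac{12}{\sqrt{-5 - 3}}\right) 33 = -10 + \left(-2 - \frac{12}{\sqrt{-8}}\right) 33 = -10 + \left(-2 - \frac{12}{2 i \sqrt{2}}\right) 33 = -10 + \left(-2 - 12 \left(- \frac{i \sqrt{2}}{4}\right)\right) 33 = -10 + \left(-2 + 3 i \sqrt{2}\right) 33 = -10 - \left(66 - 99 i \sqrt{2}\right) = -76 + 99 i \sqrt{2}$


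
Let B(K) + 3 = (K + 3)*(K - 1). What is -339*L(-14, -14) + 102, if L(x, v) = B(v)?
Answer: -54816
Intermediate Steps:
B(K) = -3 + (-1 + K)*(3 + K) (B(K) = -3 + (K + 3)*(K - 1) = -3 + (3 + K)*(-1 + K) = -3 + (-1 + K)*(3 + K))
L(x, v) = -6 + v² + 2*v
-339*L(-14, -14) + 102 = -339*(-6 + (-14)² + 2*(-14)) + 102 = -339*(-6 + 196 - 28) + 102 = -339*162 + 102 = -54918 + 102 = -54816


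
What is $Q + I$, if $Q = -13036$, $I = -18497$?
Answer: $-31533$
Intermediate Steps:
$Q + I = -13036 - 18497 = -31533$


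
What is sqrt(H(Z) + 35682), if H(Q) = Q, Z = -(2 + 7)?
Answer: sqrt(35673) ≈ 188.87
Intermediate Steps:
Z = -9 (Z = -1*9 = -9)
sqrt(H(Z) + 35682) = sqrt(-9 + 35682) = sqrt(35673)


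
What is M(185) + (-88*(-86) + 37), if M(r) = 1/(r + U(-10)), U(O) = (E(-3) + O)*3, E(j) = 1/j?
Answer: 1171171/154 ≈ 7605.0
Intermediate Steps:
U(O) = -1 + 3*O (U(O) = (1/(-3) + O)*3 = (-⅓ + O)*3 = -1 + 3*O)
M(r) = 1/(-31 + r) (M(r) = 1/(r + (-1 + 3*(-10))) = 1/(r + (-1 - 30)) = 1/(r - 31) = 1/(-31 + r))
M(185) + (-88*(-86) + 37) = 1/(-31 + 185) + (-88*(-86) + 37) = 1/154 + (7568 + 37) = 1/154 + 7605 = 1171171/154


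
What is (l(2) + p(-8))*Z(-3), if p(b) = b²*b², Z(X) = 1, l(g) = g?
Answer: 4098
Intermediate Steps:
p(b) = b⁴
(l(2) + p(-8))*Z(-3) = (2 + (-8)⁴)*1 = (2 + 4096)*1 = 4098*1 = 4098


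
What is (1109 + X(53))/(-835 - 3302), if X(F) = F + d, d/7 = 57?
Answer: -223/591 ≈ -0.37733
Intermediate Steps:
d = 399 (d = 7*57 = 399)
X(F) = 399 + F (X(F) = F + 399 = 399 + F)
(1109 + X(53))/(-835 - 3302) = (1109 + (399 + 53))/(-835 - 3302) = (1109 + 452)/(-4137) = 1561*(-1/4137) = -223/591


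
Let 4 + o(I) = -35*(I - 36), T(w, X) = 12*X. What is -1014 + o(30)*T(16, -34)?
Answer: -85062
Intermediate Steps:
o(I) = 1256 - 35*I (o(I) = -4 - 35*(I - 36) = -4 - 35*(-36 + I) = -4 + (1260 - 35*I) = 1256 - 35*I)
-1014 + o(30)*T(16, -34) = -1014 + (1256 - 35*30)*(12*(-34)) = -1014 + (1256 - 1050)*(-408) = -1014 + 206*(-408) = -1014 - 84048 = -85062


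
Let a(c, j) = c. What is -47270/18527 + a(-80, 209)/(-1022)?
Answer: -23413890/9467297 ≈ -2.4731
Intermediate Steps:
-47270/18527 + a(-80, 209)/(-1022) = -47270/18527 - 80/(-1022) = -47270*1/18527 - 80*(-1/1022) = -47270/18527 + 40/511 = -23413890/9467297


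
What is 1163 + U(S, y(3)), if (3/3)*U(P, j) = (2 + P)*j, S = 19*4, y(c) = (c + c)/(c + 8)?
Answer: 13261/11 ≈ 1205.5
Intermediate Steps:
y(c) = 2*c/(8 + c) (y(c) = (2*c)/(8 + c) = 2*c/(8 + c))
S = 76
U(P, j) = j*(2 + P) (U(P, j) = (2 + P)*j = j*(2 + P))
1163 + U(S, y(3)) = 1163 + (2*3/(8 + 3))*(2 + 76) = 1163 + (2*3/11)*78 = 1163 + (2*3*(1/11))*78 = 1163 + (6/11)*78 = 1163 + 468/11 = 13261/11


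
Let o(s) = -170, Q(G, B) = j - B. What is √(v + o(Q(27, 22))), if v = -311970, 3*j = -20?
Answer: 2*I*√78035 ≈ 558.7*I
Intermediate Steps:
j = -20/3 (j = (⅓)*(-20) = -20/3 ≈ -6.6667)
Q(G, B) = -20/3 - B
√(v + o(Q(27, 22))) = √(-311970 - 170) = √(-312140) = 2*I*√78035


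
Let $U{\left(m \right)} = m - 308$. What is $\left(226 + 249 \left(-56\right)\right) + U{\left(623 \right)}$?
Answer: $-13403$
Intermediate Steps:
$U{\left(m \right)} = -308 + m$
$\left(226 + 249 \left(-56\right)\right) + U{\left(623 \right)} = \left(226 + 249 \left(-56\right)\right) + \left(-308 + 623\right) = \left(226 - 13944\right) + 315 = -13718 + 315 = -13403$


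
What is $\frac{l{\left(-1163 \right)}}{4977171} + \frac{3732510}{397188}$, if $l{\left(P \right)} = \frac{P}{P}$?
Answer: $\frac{1032074495911}{109826255286} \approx 9.3973$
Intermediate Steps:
$l{\left(P \right)} = 1$
$\frac{l{\left(-1163 \right)}}{4977171} + \frac{3732510}{397188} = 1 \cdot \frac{1}{4977171} + \frac{3732510}{397188} = 1 \cdot \frac{1}{4977171} + 3732510 \cdot \frac{1}{397188} = \frac{1}{4977171} + \frac{622085}{66198} = \frac{1032074495911}{109826255286}$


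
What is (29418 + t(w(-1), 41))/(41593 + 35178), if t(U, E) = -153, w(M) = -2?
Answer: 29265/76771 ≈ 0.38120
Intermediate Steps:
(29418 + t(w(-1), 41))/(41593 + 35178) = (29418 - 153)/(41593 + 35178) = 29265/76771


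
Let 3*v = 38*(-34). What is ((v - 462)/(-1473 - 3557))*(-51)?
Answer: -22763/2515 ≈ -9.0509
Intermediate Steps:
v = -1292/3 (v = (38*(-34))/3 = (⅓)*(-1292) = -1292/3 ≈ -430.67)
((v - 462)/(-1473 - 3557))*(-51) = ((-1292/3 - 462)/(-1473 - 3557))*(-51) = -2678/3/(-5030)*(-51) = -2678/3*(-1/5030)*(-51) = (1339/7545)*(-51) = -22763/2515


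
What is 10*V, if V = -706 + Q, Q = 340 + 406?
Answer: 400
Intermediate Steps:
Q = 746
V = 40 (V = -706 + 746 = 40)
10*V = 10*40 = 400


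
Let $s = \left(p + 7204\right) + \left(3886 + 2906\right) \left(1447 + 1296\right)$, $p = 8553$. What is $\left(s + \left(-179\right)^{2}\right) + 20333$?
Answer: $18698587$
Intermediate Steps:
$s = 18646213$ ($s = \left(8553 + 7204\right) + \left(3886 + 2906\right) \left(1447 + 1296\right) = 15757 + 6792 \cdot 2743 = 15757 + 18630456 = 18646213$)
$\left(s + \left(-179\right)^{2}\right) + 20333 = \left(18646213 + \left(-179\right)^{2}\right) + 20333 = \left(18646213 + 32041\right) + 20333 = 18678254 + 20333 = 18698587$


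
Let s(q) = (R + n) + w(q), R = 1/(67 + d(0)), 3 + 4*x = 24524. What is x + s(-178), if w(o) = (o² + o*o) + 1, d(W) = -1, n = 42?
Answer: 9179447/132 ≈ 69541.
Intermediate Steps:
w(o) = 1 + 2*o² (w(o) = (o² + o²) + 1 = 2*o² + 1 = 1 + 2*o²)
x = 24521/4 (x = -¾ + (¼)*24524 = -¾ + 6131 = 24521/4 ≈ 6130.3)
R = 1/66 (R = 1/(67 - 1) = 1/66 ≈ 0.015152)
s(q) = 2839/66 + 2*q² (s(q) = (1/66 + 42) + (1 + 2*q²) = 2773/66 + (1 + 2*q²) = 2839/66 + 2*q²)
x + s(-178) = 24521/4 + (2839/66 + 2*(-178)²) = 24521/4 + (2839/66 + 2*31684) = 24521/4 + (2839/66 + 63368) = 24521/4 + 4185127/66 = 9179447/132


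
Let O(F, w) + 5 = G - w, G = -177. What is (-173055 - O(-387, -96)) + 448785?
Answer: 275816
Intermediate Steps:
O(F, w) = -182 - w (O(F, w) = -5 + (-177 - w) = -182 - w)
(-173055 - O(-387, -96)) + 448785 = (-173055 - (-182 - 1*(-96))) + 448785 = (-173055 - (-182 + 96)) + 448785 = (-173055 - 1*(-86)) + 448785 = (-173055 + 86) + 448785 = -172969 + 448785 = 275816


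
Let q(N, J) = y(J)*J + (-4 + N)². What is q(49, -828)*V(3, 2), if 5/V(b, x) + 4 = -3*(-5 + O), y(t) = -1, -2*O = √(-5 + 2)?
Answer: 627660/511 - 85590*I*√3/511 ≈ 1228.3 - 290.11*I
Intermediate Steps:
O = -I*√3/2 (O = -√(-5 + 2)/2 = -I*√3/2 ≈ -0.86602*I)
V(b, x) = 5/(11 + 3*I*√3/2) (V(b, x) = 5/(-4 - 3*(-5 - I*√3/2)) = 5/(-4 + (15 + 3*I*√3/2)) = 5/(11 + 3*I*√3/2))
q(N, J) = (-4 + N)² - J (q(N, J) = -J + (-4 + N)² = (-4 + N)² - J)
q(49, -828)*V(3, 2) = ((-4 + 49)² - 1*(-828))*(220/511 - 30*I*√3/511) = (45² + 828)*(220/511 - 30*I*√3/511) = (2025 + 828)*(220/511 - 30*I*√3/511) = 2853*(220/511 - 30*I*√3/511) = 627660/511 - 85590*I*√3/511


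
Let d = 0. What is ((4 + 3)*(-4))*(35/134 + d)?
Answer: -490/67 ≈ -7.3134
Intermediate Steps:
((4 + 3)*(-4))*(35/134 + d) = ((4 + 3)*(-4))*(35/134 + 0) = (7*(-4))*(35*(1/134) + 0) = -28*(35/134 + 0) = -28*35/134 = -490/67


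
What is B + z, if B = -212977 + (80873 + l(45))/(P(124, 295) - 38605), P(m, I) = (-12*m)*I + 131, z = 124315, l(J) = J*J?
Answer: -21165168103/238717 ≈ -88662.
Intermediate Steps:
l(J) = J²
P(m, I) = 131 - 12*I*m (P(m, I) = -12*I*m + 131 = 131 - 12*I*m)
B = -50841271958/238717 (B = -212977 + (80873 + 45²)/((131 - 12*295*124) - 38605) = -212977 + (80873 + 2025)/((131 - 438960) - 38605) = -212977 + 82898/(-438829 - 38605) = -212977 + 82898/(-477434) = -212977 + 82898*(-1/477434) = -212977 - 41449/238717 = -50841271958/238717 ≈ -2.1298e+5)
B + z = -50841271958/238717 + 124315 = -21165168103/238717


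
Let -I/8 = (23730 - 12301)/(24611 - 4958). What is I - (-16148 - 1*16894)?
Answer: 649282994/19653 ≈ 33037.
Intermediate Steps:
I = -91432/19653 (I = -8*(23730 - 12301)/(24611 - 4958) = -91432/19653 ≈ -4.6523)
I - (-16148 - 1*16894) = -91432/19653 - (-16148 - 1*16894) = -91432/19653 - (-16148 - 16894) = -91432/19653 - 1*(-33042) = -91432/19653 + 33042 = 649282994/19653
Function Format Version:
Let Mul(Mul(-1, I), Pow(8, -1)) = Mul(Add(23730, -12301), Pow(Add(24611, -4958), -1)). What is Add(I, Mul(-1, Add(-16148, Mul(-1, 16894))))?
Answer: Rational(649282994, 19653) ≈ 33037.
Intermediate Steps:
I = Rational(-91432, 19653) (I = Mul(-8, Mul(Add(23730, -12301), Pow(Add(24611, -4958), -1))) = Mul(-8, Mul(11429, Pow(19653, -1))) = Mul(-8, Mul(11429, Rational(1, 19653))) = Mul(-8, Rational(11429, 19653)) = Rational(-91432, 19653) ≈ -4.6523)
Add(I, Mul(-1, Add(-16148, Mul(-1, 16894)))) = Add(Rational(-91432, 19653), Mul(-1, Add(-16148, Mul(-1, 16894)))) = Add(Rational(-91432, 19653), Mul(-1, Add(-16148, -16894))) = Add(Rational(-91432, 19653), Mul(-1, -33042)) = Add(Rational(-91432, 19653), 33042) = Rational(649282994, 19653)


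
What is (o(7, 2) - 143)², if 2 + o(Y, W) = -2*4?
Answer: 23409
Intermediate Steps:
o(Y, W) = -10 (o(Y, W) = -2 - 2*4 = -2 - 8 = -10)
(o(7, 2) - 143)² = (-10 - 143)² = (-153)² = 23409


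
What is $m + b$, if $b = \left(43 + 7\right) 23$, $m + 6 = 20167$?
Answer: $21311$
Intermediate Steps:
$m = 20161$ ($m = -6 + 20167 = 20161$)
$b = 1150$ ($b = 50 \cdot 23 = 1150$)
$m + b = 20161 + 1150 = 21311$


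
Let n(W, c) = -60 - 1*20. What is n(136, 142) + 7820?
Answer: 7740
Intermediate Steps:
n(W, c) = -80 (n(W, c) = -60 - 20 = -80)
n(136, 142) + 7820 = -80 + 7820 = 7740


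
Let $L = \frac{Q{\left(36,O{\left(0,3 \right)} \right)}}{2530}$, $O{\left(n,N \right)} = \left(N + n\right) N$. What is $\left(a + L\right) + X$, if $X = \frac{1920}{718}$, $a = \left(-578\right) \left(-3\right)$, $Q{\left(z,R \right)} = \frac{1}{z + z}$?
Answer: $\frac{113570566919}{65395440} \approx 1736.7$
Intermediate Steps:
$O{\left(n,N \right)} = N \left(N + n\right)$
$Q{\left(z,R \right)} = \frac{1}{2 z}$
$L = \frac{1}{182160}$ ($L = \frac{\frac{1}{2} \cdot \frac{1}{36}}{2530} = \frac{1}{2} \cdot \frac{1}{36} \cdot \frac{1}{2530} = \frac{1}{72} \cdot \frac{1}{2530} = \frac{1}{182160} \approx 5.4897 \cdot 10^{-6}$)
$a = 1734$
$X = \frac{960}{359}$ ($X = 1920 \cdot \frac{1}{718} = \frac{960}{359} \approx 2.6741$)
$\left(a + L\right) + X = \left(1734 + \frac{1}{182160}\right) + \frac{960}{359} = \frac{315865441}{182160} + \frac{960}{359} = \frac{113570566919}{65395440}$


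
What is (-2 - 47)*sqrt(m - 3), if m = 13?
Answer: -49*sqrt(10) ≈ -154.95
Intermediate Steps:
(-2 - 47)*sqrt(m - 3) = (-2 - 47)*sqrt(13 - 3) = -49*sqrt(10)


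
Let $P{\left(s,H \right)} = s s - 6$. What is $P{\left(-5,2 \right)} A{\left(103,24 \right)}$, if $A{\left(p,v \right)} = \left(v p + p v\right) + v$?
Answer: $94392$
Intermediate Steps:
$A{\left(p,v \right)} = v + 2 p v$ ($A{\left(p,v \right)} = \left(p v + p v\right) + v = 2 p v + v = v + 2 p v$)
$P{\left(s,H \right)} = -6 + s^{2}$ ($P{\left(s,H \right)} = s^{2} - 6 = -6 + s^{2}$)
$P{\left(-5,2 \right)} A{\left(103,24 \right)} = \left(-6 + \left(-5\right)^{2}\right) 24 \left(1 + 2 \cdot 103\right) = \left(-6 + 25\right) 24 \left(1 + 206\right) = 19 \cdot 24 \cdot 207 = 19 \cdot 4968 = 94392$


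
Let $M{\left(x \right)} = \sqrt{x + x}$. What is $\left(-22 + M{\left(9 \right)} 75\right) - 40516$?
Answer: $-40538 + 225 \sqrt{2} \approx -40220.0$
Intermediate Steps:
$M{\left(x \right)} = \sqrt{2} \sqrt{x}$ ($M{\left(x \right)} = \sqrt{2 x} = \sqrt{2} \sqrt{x}$)
$\left(-22 + M{\left(9 \right)} 75\right) - 40516 = \left(-22 + \sqrt{2} \sqrt{9} \cdot 75\right) - 40516 = \left(-22 + \sqrt{2} \cdot 3 \cdot 75\right) - 40516 = \left(-22 + 3 \sqrt{2} \cdot 75\right) - 40516 = \left(-22 + 225 \sqrt{2}\right) - 40516 = -40538 + 225 \sqrt{2}$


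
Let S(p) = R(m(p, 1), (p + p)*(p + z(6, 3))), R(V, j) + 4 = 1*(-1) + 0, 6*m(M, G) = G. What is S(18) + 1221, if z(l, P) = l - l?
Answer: 1216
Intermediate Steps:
m(M, G) = G/6
z(l, P) = 0
R(V, j) = -5 (R(V, j) = -4 + (1*(-1) + 0) = -4 + (-1 + 0) = -4 - 1 = -5)
S(p) = -5
S(18) + 1221 = -5 + 1221 = 1216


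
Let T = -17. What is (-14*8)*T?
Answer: 1904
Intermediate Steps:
(-14*8)*T = -14*8*(-17) = -112*(-17) = 1904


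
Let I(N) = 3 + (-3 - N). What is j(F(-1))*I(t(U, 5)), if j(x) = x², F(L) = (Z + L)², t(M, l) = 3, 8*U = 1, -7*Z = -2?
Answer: -1875/2401 ≈ -0.78092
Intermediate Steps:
Z = 2/7 (Z = -⅐*(-2) = 2/7 ≈ 0.28571)
U = ⅛ (U = (⅛)*1 = ⅛ ≈ 0.12500)
F(L) = (2/7 + L)²
I(N) = -N
j(F(-1))*I(t(U, 5)) = ((2 + 7*(-1))²/49)²*(-1*3) = ((2 - 7)²/49)²*(-3) = ((1/49)*(-5)²)²*(-3) = ((1/49)*25)²*(-3) = (25/49)²*(-3) = (625/2401)*(-3) = -1875/2401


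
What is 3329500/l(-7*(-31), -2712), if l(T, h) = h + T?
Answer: -665900/499 ≈ -1334.5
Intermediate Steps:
l(T, h) = T + h
3329500/l(-7*(-31), -2712) = 3329500/(-7*(-31) - 2712) = 3329500/(217 - 2712) = 3329500/(-2495) = 3329500*(-1/2495) = -665900/499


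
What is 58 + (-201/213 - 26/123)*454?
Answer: -4072984/8733 ≈ -466.39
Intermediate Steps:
58 + (-201/213 - 26/123)*454 = 58 + (-201*1/213 - 26*1/123)*454 = 58 + (-67/71 - 26/123)*454 = 58 - 10087/8733*454 = 58 - 4579498/8733 = -4072984/8733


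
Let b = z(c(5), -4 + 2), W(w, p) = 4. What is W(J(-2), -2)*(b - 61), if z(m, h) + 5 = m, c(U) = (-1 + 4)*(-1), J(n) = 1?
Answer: -276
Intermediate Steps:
c(U) = -3 (c(U) = 3*(-1) = -3)
z(m, h) = -5 + m
b = -8 (b = -5 - 3 = -8)
W(J(-2), -2)*(b - 61) = 4*(-8 - 61) = 4*(-69) = -276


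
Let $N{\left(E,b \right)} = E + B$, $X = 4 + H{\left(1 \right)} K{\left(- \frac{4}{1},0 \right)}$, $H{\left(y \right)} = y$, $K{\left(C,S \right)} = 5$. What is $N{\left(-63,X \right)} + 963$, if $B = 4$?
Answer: $904$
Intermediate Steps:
$X = 9$ ($X = 4 + 1 \cdot 5 = 4 + 5 = 9$)
$N{\left(E,b \right)} = 4 + E$ ($N{\left(E,b \right)} = E + 4 = 4 + E$)
$N{\left(-63,X \right)} + 963 = \left(4 - 63\right) + 963 = -59 + 963 = 904$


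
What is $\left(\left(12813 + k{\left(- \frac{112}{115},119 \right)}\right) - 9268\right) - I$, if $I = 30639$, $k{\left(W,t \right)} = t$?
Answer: $-26975$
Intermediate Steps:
$\left(\left(12813 + k{\left(- \frac{112}{115},119 \right)}\right) - 9268\right) - I = \left(\left(12813 + 119\right) - 9268\right) - 30639 = \left(12932 - 9268\right) - 30639 = 3664 - 30639 = -26975$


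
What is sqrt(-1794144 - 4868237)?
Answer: 11*I*sqrt(55061) ≈ 2581.2*I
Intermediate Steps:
sqrt(-1794144 - 4868237) = sqrt(-6662381) = 11*I*sqrt(55061)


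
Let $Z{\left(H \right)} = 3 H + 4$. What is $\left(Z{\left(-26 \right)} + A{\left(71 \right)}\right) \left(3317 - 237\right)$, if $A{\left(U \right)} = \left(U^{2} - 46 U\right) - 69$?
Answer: $5026560$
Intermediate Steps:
$Z{\left(H \right)} = 4 + 3 H$
$A{\left(U \right)} = -69 + U^{2} - 46 U$
$\left(Z{\left(-26 \right)} + A{\left(71 \right)}\right) \left(3317 - 237\right) = \left(\left(4 + 3 \left(-26\right)\right) - \left(3335 - 5041\right)\right) \left(3317 - 237\right) = \left(\left(4 - 78\right) - -1706\right) 3080 = \left(-74 + 1706\right) 3080 = 1632 \cdot 3080 = 5026560$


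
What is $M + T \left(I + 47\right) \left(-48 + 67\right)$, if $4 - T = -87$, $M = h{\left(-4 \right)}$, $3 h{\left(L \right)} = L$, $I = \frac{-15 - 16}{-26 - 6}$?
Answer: $\frac{7961917}{96} \approx 82937.0$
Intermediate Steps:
$I = \frac{31}{32}$ ($I = - \frac{31}{-32} = \left(-31\right) \left(- \frac{1}{32}\right) = \frac{31}{32} \approx 0.96875$)
$h{\left(L \right)} = \frac{L}{3}$
$M = - \frac{4}{3}$ ($M = \frac{1}{3} \left(-4\right) = - \frac{4}{3} \approx -1.3333$)
$T = 91$ ($T = 4 - -87 = 4 + 87 = 91$)
$M + T \left(I + 47\right) \left(-48 + 67\right) = - \frac{4}{3} + 91 \left(\frac{31}{32} + 47\right) \left(-48 + 67\right) = - \frac{4}{3} + 91 \cdot \frac{1535}{32} \cdot 19 = - \frac{4}{3} + 91 \cdot \frac{29165}{32} = - \frac{4}{3} + \frac{2654015}{32} = \frac{7961917}{96}$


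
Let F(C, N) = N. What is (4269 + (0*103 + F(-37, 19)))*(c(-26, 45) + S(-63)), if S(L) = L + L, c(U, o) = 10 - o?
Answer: -690368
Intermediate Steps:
S(L) = 2*L
(4269 + (0*103 + F(-37, 19)))*(c(-26, 45) + S(-63)) = (4269 + (0*103 + 19))*((10 - 1*45) + 2*(-63)) = (4269 + (0 + 19))*((10 - 45) - 126) = (4269 + 19)*(-35 - 126) = 4288*(-161) = -690368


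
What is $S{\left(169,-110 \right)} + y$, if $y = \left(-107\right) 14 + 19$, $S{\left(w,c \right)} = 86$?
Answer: $-1393$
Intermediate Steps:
$y = -1479$ ($y = -1498 + 19 = -1479$)
$S{\left(169,-110 \right)} + y = 86 - 1479 = -1393$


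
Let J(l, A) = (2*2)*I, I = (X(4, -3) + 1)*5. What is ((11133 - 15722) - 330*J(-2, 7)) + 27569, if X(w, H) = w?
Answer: -10020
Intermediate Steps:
I = 25 (I = (4 + 1)*5 = 5*5 = 25)
J(l, A) = 100 (J(l, A) = (2*2)*25 = 4*25 = 100)
((11133 - 15722) - 330*J(-2, 7)) + 27569 = ((11133 - 15722) - 330*100) + 27569 = (-4589 - 33000) + 27569 = -37589 + 27569 = -10020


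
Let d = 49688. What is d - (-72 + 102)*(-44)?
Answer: 51008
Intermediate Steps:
d - (-72 + 102)*(-44) = 49688 - (-72 + 102)*(-44) = 49688 - 30*(-44) = 49688 - 1*(-1320) = 49688 + 1320 = 51008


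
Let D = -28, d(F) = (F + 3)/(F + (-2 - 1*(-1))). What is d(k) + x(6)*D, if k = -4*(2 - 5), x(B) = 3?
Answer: -909/11 ≈ -82.636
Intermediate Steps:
k = 12 (k = -4*(-3) = 12)
d(F) = (3 + F)/(-1 + F) (d(F) = (3 + F)/(F + (-2 + 1)) = (3 + F)/(F - 1) = (3 + F)/(-1 + F))
d(k) + x(6)*D = (3 + 12)/(-1 + 12) + 3*(-28) = 15/11 - 84 = -909/11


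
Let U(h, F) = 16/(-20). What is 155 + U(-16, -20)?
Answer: 771/5 ≈ 154.20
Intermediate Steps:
U(h, F) = -⅘ (U(h, F) = 16*(-1/20) = -⅘)
155 + U(-16, -20) = 155 - ⅘ = 771/5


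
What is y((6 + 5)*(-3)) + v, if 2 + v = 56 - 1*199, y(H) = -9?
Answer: -154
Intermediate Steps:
v = -145 (v = -2 + (56 - 1*199) = -2 + (56 - 199) = -2 - 143 = -145)
y((6 + 5)*(-3)) + v = -9 - 145 = -154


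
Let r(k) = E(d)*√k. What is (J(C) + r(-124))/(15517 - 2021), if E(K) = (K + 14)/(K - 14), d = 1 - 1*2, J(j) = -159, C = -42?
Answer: -159/13496 - 13*I*√31/101220 ≈ -0.011781 - 0.00071509*I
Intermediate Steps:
d = -1 (d = 1 - 2 = -1)
E(K) = (14 + K)/(-14 + K)
r(k) = -13*√k/15 (r(k) = ((14 - 1)/(-14 - 1))*√k = (13/(-15))*√k = (-1/15*13)*√k = -13*√k/15)
(J(C) + r(-124))/(15517 - 2021) = (-159 - 26*I*√31/15)/(15517 - 2021) = (-159 - 26*I*√31/15)/13496 = (-159 - 26*I*√31/15)*(1/13496) = -159/13496 - 13*I*√31/101220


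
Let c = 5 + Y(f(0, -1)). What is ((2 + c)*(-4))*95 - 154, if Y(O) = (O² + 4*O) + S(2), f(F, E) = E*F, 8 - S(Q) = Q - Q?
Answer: -5854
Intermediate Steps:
S(Q) = 8 (S(Q) = 8 - (Q - Q) = 8 - 1*0 = 8 + 0 = 8)
Y(O) = 8 + O² + 4*O (Y(O) = (O² + 4*O) + 8 = 8 + O² + 4*O)
c = 13 (c = 5 + (8 + (-1*0)² + 4*(-1*0)) = 5 + (8 + 0² + 4*0) = 5 + (8 + 0 + 0) = 5 + 8 = 13)
((2 + c)*(-4))*95 - 154 = ((2 + 13)*(-4))*95 - 154 = (15*(-4))*95 - 154 = -60*95 - 154 = -5700 - 154 = -5854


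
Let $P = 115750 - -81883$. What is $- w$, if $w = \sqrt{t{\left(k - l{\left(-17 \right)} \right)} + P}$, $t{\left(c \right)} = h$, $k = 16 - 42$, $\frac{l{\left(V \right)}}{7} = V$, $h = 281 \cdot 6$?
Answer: $- \sqrt{199319} \approx -446.45$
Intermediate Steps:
$h = 1686$
$l{\left(V \right)} = 7 V$
$P = 197633$ ($P = 115750 + 81883 = 197633$)
$k = -26$ ($k = 16 - 42 = -26$)
$t{\left(c \right)} = 1686$
$w = \sqrt{199319}$ ($w = \sqrt{1686 + 197633} = \sqrt{199319} \approx 446.45$)
$- w = - \sqrt{199319}$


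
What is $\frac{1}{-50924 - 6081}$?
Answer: $- \frac{1}{57005} \approx -1.7542 \cdot 10^{-5}$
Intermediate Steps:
$\frac{1}{-50924 - 6081} = \frac{1}{-57005} = - \frac{1}{57005}$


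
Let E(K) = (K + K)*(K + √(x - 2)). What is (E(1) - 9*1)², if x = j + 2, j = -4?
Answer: 33 - 56*I ≈ 33.0 - 56.0*I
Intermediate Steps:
x = -2 (x = -4 + 2 = -2)
E(K) = 2*K*(K + 2*I) (E(K) = (K + K)*(K + √(-2 - 2)) = (2*K)*(K + √(-4)) = (2*K)*(K + 2*I) = 2*K*(K + 2*I))
(E(1) - 9*1)² = (2*1*(1 + 2*I) - 9*1)² = ((2 + 4*I) - 9)² = (-7 + 4*I)²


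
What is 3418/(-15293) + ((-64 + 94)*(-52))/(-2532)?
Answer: 1266892/3226823 ≈ 0.39261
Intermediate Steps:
3418/(-15293) + ((-64 + 94)*(-52))/(-2532) = 3418*(-1/15293) + (30*(-52))*(-1/2532) = -3418/15293 - 1560*(-1/2532) = -3418/15293 + 130/211 = 1266892/3226823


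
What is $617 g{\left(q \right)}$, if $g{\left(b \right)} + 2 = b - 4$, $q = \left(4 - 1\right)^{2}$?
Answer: $1851$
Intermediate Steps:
$q = 9$ ($q = 3^{2} = 9$)
$g{\left(b \right)} = -6 + b$ ($g{\left(b \right)} = -2 + \left(b - 4\right) = -2 + \left(-4 + b\right) = -6 + b$)
$617 g{\left(q \right)} = 617 \left(-6 + 9\right) = 617 \cdot 3 = 1851$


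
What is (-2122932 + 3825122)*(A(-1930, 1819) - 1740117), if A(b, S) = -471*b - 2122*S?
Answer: -7984981800950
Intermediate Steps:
A(b, S) = -2122*S - 471*b
(-2122932 + 3825122)*(A(-1930, 1819) - 1740117) = (-2122932 + 3825122)*((-2122*1819 - 471*(-1930)) - 1740117) = 1702190*((-3859918 + 909030) - 1740117) = 1702190*(-2950888 - 1740117) = 1702190*(-4691005) = -7984981800950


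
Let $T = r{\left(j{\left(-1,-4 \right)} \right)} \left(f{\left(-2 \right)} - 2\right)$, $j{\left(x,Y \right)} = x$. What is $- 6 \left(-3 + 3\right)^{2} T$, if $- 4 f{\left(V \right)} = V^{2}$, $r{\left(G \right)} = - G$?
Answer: $0$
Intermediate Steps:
$f{\left(V \right)} = - \frac{V^{2}}{4}$
$T = -3$ ($T = \left(-1\right) \left(-1\right) \left(- \frac{\left(-2\right)^{2}}{4} - 2\right) = 1 \left(\left(- \frac{1}{4}\right) 4 - 2\right) = 1 \left(-1 - 2\right) = 1 \left(-3\right) = -3$)
$- 6 \left(-3 + 3\right)^{2} T = - 6 \left(-3 + 3\right)^{2} \left(-3\right) = - 6 \cdot 0^{2} \left(-3\right) = \left(-6\right) 0 \left(-3\right) = 0 \left(-3\right) = 0$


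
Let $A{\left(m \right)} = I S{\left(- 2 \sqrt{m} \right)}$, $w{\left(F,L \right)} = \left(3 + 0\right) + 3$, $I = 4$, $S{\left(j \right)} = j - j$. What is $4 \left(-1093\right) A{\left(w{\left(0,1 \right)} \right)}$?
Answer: $0$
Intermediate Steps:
$S{\left(j \right)} = 0$
$w{\left(F,L \right)} = 6$ ($w{\left(F,L \right)} = 3 + 3 = 6$)
$A{\left(m \right)} = 0$ ($A{\left(m \right)} = 4 \cdot 0 = 0$)
$4 \left(-1093\right) A{\left(w{\left(0,1 \right)} \right)} = 4 \left(-1093\right) 0 = \left(-4372\right) 0 = 0$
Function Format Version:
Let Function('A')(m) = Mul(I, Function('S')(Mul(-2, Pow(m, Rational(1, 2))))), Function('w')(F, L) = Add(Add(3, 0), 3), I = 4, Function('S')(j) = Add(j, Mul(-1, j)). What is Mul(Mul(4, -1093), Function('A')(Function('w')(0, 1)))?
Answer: 0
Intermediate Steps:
Function('S')(j) = 0
Function('w')(F, L) = 6 (Function('w')(F, L) = Add(3, 3) = 6)
Function('A')(m) = 0 (Function('A')(m) = Mul(4, 0) = 0)
Mul(Mul(4, -1093), Function('A')(Function('w')(0, 1))) = Mul(Mul(4, -1093), 0) = Mul(-4372, 0) = 0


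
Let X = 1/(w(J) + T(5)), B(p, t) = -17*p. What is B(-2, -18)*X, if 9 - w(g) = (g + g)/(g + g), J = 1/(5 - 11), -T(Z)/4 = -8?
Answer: 17/20 ≈ 0.85000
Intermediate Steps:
T(Z) = 32 (T(Z) = -4*(-8) = 32)
J = -⅙ (J = 1/(-6) = -⅙ ≈ -0.16667)
w(g) = 8 (w(g) = 9 - (g + g)/(g + g) = 9 - 2*g/(2*g) = 9 - 2*g*1/(2*g) = 9 - 1*1 = 9 - 1 = 8)
X = 1/40 (X = 1/(8 + 32) = 1/40 ≈ 0.025000)
B(-2, -18)*X = -17*(-2)*(1/40) = 34*(1/40) = 17/20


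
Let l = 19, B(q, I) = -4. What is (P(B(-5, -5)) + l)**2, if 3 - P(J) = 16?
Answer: 36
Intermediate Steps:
P(J) = -13 (P(J) = 3 - 1*16 = 3 - 16 = -13)
(P(B(-5, -5)) + l)**2 = (-13 + 19)**2 = 6**2 = 36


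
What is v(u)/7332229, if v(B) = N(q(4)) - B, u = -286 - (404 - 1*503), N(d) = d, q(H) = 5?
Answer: 192/7332229 ≈ 2.6186e-5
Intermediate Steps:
u = -187 (u = -286 - (404 - 503) = -286 - 1*(-99) = -286 + 99 = -187)
v(B) = 5 - B
v(u)/7332229 = (5 - 1*(-187))/7332229 = (5 + 187)*(1/7332229) = 192*(1/7332229) = 192/7332229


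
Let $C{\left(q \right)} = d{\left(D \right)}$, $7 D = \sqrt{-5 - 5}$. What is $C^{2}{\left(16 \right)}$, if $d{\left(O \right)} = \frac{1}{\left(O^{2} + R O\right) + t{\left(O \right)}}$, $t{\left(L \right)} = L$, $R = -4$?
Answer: $\frac{2401}{\left(10 + 21 i \sqrt{10}\right)^{2}} \approx -0.50876 - 0.15678 i$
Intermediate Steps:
$D = \frac{i \sqrt{10}}{7}$ ($D = \frac{\sqrt{-5 - 5}}{7} = \frac{\sqrt{-10}}{7} = \frac{i \sqrt{10}}{7} \approx 0.45175 i$)
$d{\left(O \right)} = \frac{1}{O^{2} - 3 O}$ ($d{\left(O \right)} = \frac{1}{\left(O^{2} - 4 O\right) + O} = \frac{1}{O^{2} - 3 O}$)
$C{\left(q \right)} = - \frac{7 i \sqrt{10}}{10 \left(-3 + \frac{i \sqrt{10}}{7}\right)}$ ($C{\left(q \right)} = \frac{1}{\frac{i \sqrt{10}}{7} \left(-3 + \frac{i \sqrt{10}}{7}\right)} = \frac{\left(- \frac{7}{10}\right) i \sqrt{10}}{-3 + \frac{i \sqrt{10}}{7}} = - \frac{7 i \sqrt{10}}{10 \left(-3 + \frac{i \sqrt{10}}{7}\right)}$)
$C^{2}{\left(16 \right)} = \left(- \frac{49}{451} + \frac{1029 i \sqrt{10}}{4510}\right)^{2}$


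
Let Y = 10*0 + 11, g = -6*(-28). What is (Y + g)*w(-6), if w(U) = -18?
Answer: -3222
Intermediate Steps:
g = 168
Y = 11 (Y = 0 + 11 = 11)
(Y + g)*w(-6) = (11 + 168)*(-18) = 179*(-18) = -3222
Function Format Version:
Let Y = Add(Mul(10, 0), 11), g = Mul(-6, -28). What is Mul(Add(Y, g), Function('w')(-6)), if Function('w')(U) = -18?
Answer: -3222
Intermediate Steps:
g = 168
Y = 11 (Y = Add(0, 11) = 11)
Mul(Add(Y, g), Function('w')(-6)) = Mul(Add(11, 168), -18) = Mul(179, -18) = -3222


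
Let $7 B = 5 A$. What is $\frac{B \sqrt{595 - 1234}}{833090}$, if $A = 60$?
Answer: $\frac{90 i \sqrt{71}}{583163} \approx 0.0013004 i$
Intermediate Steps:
$B = \frac{300}{7}$ ($B = \frac{5 \cdot 60}{7} = \frac{1}{7} \cdot 300 = \frac{300}{7} \approx 42.857$)
$\frac{B \sqrt{595 - 1234}}{833090} = \frac{\frac{300}{7} \sqrt{595 - 1234}}{833090} = \frac{300 \sqrt{-639}}{7} \cdot \frac{1}{833090} = \frac{300 \cdot 3 i \sqrt{71}}{7} \cdot \frac{1}{833090} = \frac{900 i \sqrt{71}}{7} \cdot \frac{1}{833090} = \frac{90 i \sqrt{71}}{583163}$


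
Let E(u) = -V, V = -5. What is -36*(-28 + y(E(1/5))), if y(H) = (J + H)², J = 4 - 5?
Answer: 432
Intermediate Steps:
E(u) = 5 (E(u) = -1*(-5) = 5)
J = -1
y(H) = (-1 + H)²
-36*(-28 + y(E(1/5))) = -36*(-28 + (-1 + 5)²) = -36*(-28 + 4²) = -36*(-28 + 16) = -36*(-12) = 432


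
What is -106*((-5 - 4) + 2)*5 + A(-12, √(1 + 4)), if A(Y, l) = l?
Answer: 3710 + √5 ≈ 3712.2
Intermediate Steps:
-106*((-5 - 4) + 2)*5 + A(-12, √(1 + 4)) = -106*((-5 - 4) + 2)*5 + √(1 + 4) = -106*(-9 + 2)*5 + √5 = -(-742)*5 + √5 = -106*(-35) + √5 = 3710 + √5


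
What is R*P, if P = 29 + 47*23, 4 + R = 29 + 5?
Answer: 33300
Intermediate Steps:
R = 30 (R = -4 + (29 + 5) = -4 + 34 = 30)
P = 1110 (P = 29 + 1081 = 1110)
R*P = 30*1110 = 33300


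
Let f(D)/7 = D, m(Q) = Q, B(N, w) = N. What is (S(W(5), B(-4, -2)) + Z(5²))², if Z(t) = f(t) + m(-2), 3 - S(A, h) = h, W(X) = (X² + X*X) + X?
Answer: 32400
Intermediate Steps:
W(X) = X + 2*X² (W(X) = (X² + X²) + X = 2*X² + X = X + 2*X²)
S(A, h) = 3 - h
f(D) = 7*D
Z(t) = -2 + 7*t (Z(t) = 7*t - 2 = -2 + 7*t)
(S(W(5), B(-4, -2)) + Z(5²))² = ((3 - 1*(-4)) + (-2 + 7*5²))² = ((3 + 4) + (-2 + 7*25))² = (7 + (-2 + 175))² = (7 + 173)² = 180² = 32400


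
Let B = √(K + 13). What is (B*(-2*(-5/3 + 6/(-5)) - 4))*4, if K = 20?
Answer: 104*√33/15 ≈ 39.829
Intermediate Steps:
B = √33 (B = √(20 + 13) = √33 ≈ 5.7446)
(B*(-2*(-5/3 + 6/(-5)) - 4))*4 = (√33*(-2*(-5/3 + 6/(-5)) - 4))*4 = (√33*(-2*(-5*⅓ + 6*(-⅕)) - 4))*4 = (√33*(-2*(-5/3 - 6/5) - 4))*4 = (√33*(-2*(-43/15) - 4))*4 = (√33*(86/15 - 4))*4 = (√33*(26/15))*4 = (26*√33/15)*4 = 104*√33/15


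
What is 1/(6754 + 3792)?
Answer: 1/10546 ≈ 9.4823e-5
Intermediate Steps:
1/(6754 + 3792) = 1/10546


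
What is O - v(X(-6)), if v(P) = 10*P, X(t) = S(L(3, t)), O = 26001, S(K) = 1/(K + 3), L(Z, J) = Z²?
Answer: 156001/6 ≈ 26000.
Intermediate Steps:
S(K) = 1/(3 + K)
X(t) = 1/12 (X(t) = 1/(3 + 3²) = 1/(3 + 9) = 1/12)
O - v(X(-6)) = 26001 - 10/12 = 26001 - 1*⅚ = 26001 - ⅚ = 156001/6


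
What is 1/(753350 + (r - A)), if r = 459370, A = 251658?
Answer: 1/961062 ≈ 1.0405e-6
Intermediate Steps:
1/(753350 + (r - A)) = 1/(753350 + (459370 - 1*251658)) = 1/(753350 + (459370 - 251658)) = 1/(753350 + 207712) = 1/961062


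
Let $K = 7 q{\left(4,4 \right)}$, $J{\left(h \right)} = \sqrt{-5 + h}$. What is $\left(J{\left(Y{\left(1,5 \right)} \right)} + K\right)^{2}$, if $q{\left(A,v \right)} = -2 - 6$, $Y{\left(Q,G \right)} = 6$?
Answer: $3025$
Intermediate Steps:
$q{\left(A,v \right)} = -8$ ($q{\left(A,v \right)} = -2 - 6 = -8$)
$K = -56$ ($K = 7 \left(-8\right) = -56$)
$\left(J{\left(Y{\left(1,5 \right)} \right)} + K\right)^{2} = \left(\sqrt{-5 + 6} - 56\right)^{2} = \left(\sqrt{1} - 56\right)^{2} = \left(1 - 56\right)^{2} = \left(-55\right)^{2} = 3025$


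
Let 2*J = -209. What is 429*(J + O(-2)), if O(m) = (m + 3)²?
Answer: -88803/2 ≈ -44402.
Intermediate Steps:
J = -209/2 (J = (½)*(-209) = -209/2 ≈ -104.50)
O(m) = (3 + m)²
429*(J + O(-2)) = 429*(-209/2 + (3 - 2)²) = 429*(-209/2 + 1²) = 429*(-209/2 + 1) = 429*(-207/2) = -88803/2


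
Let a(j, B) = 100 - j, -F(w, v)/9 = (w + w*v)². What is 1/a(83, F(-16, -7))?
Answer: 1/17 ≈ 0.058824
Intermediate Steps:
F(w, v) = -9*(w + v*w)² (F(w, v) = -9*(w + w*v)² = -9*(w + v*w)²)
1/a(83, F(-16, -7)) = 1/(100 - 1*83) = 1/(100 - 83) = 1/17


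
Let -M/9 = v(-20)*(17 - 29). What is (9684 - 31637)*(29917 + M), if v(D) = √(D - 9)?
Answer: -656767901 - 2370924*I*√29 ≈ -6.5677e+8 - 1.2768e+7*I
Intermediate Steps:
v(D) = √(-9 + D)
M = 108*I*√29 (M = -9*√(-9 - 20)*(17 - 29) = -9*√(-29)*(-12) = -9*I*√29*(-12) = -(-108)*I*√29 = 108*I*√29 ≈ 581.6*I)
(9684 - 31637)*(29917 + M) = (9684 - 31637)*(29917 + 108*I*√29) = -21953*(29917 + 108*I*√29) = -656767901 - 2370924*I*√29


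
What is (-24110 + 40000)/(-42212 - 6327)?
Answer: -15890/48539 ≈ -0.32737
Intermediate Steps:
(-24110 + 40000)/(-42212 - 6327) = 15890/(-48539) = 15890*(-1/48539) = -15890/48539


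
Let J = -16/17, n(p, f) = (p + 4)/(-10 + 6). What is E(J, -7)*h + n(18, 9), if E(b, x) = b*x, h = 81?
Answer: 17957/34 ≈ 528.15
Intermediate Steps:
n(p, f) = -1 - p/4 (n(p, f) = (4 + p)/(-4) = (4 + p)*(-1/4) = -1 - p/4)
J = -16/17 (J = -16*1/17 = -16/17 ≈ -0.94118)
E(J, -7)*h + n(18, 9) = -16/17*(-7)*81 + (-1 - 1/4*18) = (112/17)*81 + (-1 - 9/2) = 9072/17 - 11/2 = 17957/34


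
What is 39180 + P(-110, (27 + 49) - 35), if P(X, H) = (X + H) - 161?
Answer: 38950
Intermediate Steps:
P(X, H) = -161 + H + X (P(X, H) = (H + X) - 161 = -161 + H + X)
39180 + P(-110, (27 + 49) - 35) = 39180 + (-161 + ((27 + 49) - 35) - 110) = 39180 + (-161 + (76 - 35) - 110) = 39180 + (-161 + 41 - 110) = 39180 - 230 = 38950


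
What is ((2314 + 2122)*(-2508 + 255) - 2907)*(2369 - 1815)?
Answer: -5538457110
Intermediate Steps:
((2314 + 2122)*(-2508 + 255) - 2907)*(2369 - 1815) = (4436*(-2253) - 2907)*554 = (-9994308 - 2907)*554 = -9997215*554 = -5538457110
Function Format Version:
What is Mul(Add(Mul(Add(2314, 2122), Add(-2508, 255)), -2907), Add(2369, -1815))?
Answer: -5538457110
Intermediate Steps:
Mul(Add(Mul(Add(2314, 2122), Add(-2508, 255)), -2907), Add(2369, -1815)) = Mul(Add(Mul(4436, -2253), -2907), 554) = Mul(Add(-9994308, -2907), 554) = Mul(-9997215, 554) = -5538457110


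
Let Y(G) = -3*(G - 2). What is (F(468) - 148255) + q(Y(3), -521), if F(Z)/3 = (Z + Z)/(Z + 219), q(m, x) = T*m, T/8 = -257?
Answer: -32536987/229 ≈ -1.4208e+5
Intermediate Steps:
Y(G) = 6 - 3*G (Y(G) = -3*(-2 + G) = 6 - 3*G)
T = -2056 (T = 8*(-257) = -2056)
q(m, x) = -2056*m
F(Z) = 6*Z/(219 + Z) (F(Z) = 3*((Z + Z)/(Z + 219)) = 3*((2*Z)/(219 + Z)) = 3*(2*Z/(219 + Z)) = 6*Z/(219 + Z))
(F(468) - 148255) + q(Y(3), -521) = (6*468/(219 + 468) - 148255) - 2056*(6 - 3*3) = (6*468/687 - 148255) - 2056*(6 - 9) = (6*468*(1/687) - 148255) - 2056*(-3) = (936/229 - 148255) + 6168 = -33949459/229 + 6168 = -32536987/229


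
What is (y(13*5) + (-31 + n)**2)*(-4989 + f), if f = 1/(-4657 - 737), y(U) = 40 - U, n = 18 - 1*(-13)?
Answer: 672766675/5394 ≈ 1.2473e+5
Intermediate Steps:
n = 31 (n = 18 + 13 = 31)
f = -1/5394 (f = 1/(-5394) = -1/5394 ≈ -0.00018539)
(y(13*5) + (-31 + n)**2)*(-4989 + f) = ((40 - 13*5) + (-31 + 31)**2)*(-4989 - 1/5394) = ((40 - 1*65) + 0**2)*(-26910667/5394) = ((40 - 65) + 0)*(-26910667/5394) = (-25 + 0)*(-26910667/5394) = -25*(-26910667/5394) = 672766675/5394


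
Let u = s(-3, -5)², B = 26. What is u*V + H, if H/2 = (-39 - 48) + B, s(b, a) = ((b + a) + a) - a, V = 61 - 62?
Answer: -186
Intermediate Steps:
V = -1
s(b, a) = a + b (s(b, a) = ((a + b) + a) - a = (b + 2*a) - a = a + b)
H = -122 (H = 2*((-39 - 48) + 26) = 2*(-87 + 26) = 2*(-61) = -122)
u = 64 (u = (-5 - 3)² = (-8)² = 64)
u*V + H = 64*(-1) - 122 = -64 - 122 = -186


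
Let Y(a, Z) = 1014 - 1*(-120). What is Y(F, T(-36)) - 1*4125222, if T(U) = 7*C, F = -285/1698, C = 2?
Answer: -4124088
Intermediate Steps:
F = -95/566 (F = -285*1/1698 = -95/566 ≈ -0.16784)
T(U) = 14 (T(U) = 7*2 = 14)
Y(a, Z) = 1134 (Y(a, Z) = 1014 + 120 = 1134)
Y(F, T(-36)) - 1*4125222 = 1134 - 1*4125222 = 1134 - 4125222 = -4124088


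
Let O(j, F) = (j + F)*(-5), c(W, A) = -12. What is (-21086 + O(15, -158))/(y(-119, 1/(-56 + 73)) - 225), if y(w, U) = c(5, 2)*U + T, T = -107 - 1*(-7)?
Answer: 346307/5537 ≈ 62.544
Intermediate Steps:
T = -100 (T = -107 + 7 = -100)
y(w, U) = -100 - 12*U (y(w, U) = -12*U - 100 = -100 - 12*U)
O(j, F) = -5*F - 5*j (O(j, F) = (F + j)*(-5) = -5*F - 5*j)
(-21086 + O(15, -158))/(y(-119, 1/(-56 + 73)) - 225) = (-21086 + (-5*(-158) - 5*15))/((-100 - 12/(-56 + 73)) - 225) = (-21086 + (790 - 75))/((-100 - 12/17) - 225) = (-21086 + 715)/((-100 - 12*1/17) - 225) = -20371/((-100 - 12/17) - 225) = -20371/(-1712/17 - 225) = -20371/(-5537/17) = -20371*(-17/5537) = 346307/5537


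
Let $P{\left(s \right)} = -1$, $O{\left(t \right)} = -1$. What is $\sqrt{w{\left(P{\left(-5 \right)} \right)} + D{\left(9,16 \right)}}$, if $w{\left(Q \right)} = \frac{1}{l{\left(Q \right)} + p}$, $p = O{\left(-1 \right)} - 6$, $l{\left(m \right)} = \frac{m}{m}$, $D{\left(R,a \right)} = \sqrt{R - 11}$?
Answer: $\frac{\sqrt{-6 + 36 i \sqrt{2}}}{6} \approx 0.79288 + 0.89182 i$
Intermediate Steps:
$D{\left(R,a \right)} = \sqrt{-11 + R}$
$l{\left(m \right)} = 1$
$p = -7$ ($p = -1 - 6 = -7$)
$w{\left(Q \right)} = - \frac{1}{6}$ ($w{\left(Q \right)} = \frac{1}{1 - 7} = \frac{1}{-6} = - \frac{1}{6}$)
$\sqrt{w{\left(P{\left(-5 \right)} \right)} + D{\left(9,16 \right)}} = \sqrt{- \frac{1}{6} + \sqrt{-11 + 9}} = \sqrt{- \frac{1}{6} + \sqrt{-2}} = \sqrt{- \frac{1}{6} + i \sqrt{2}}$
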